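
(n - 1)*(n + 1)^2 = n^3 + n^2 - n - 1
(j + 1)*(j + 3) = j^2 + 4*j + 3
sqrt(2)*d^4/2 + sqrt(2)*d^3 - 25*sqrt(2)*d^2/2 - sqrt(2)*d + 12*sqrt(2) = (d - 4)*(d - 1)*(d + 6)*(sqrt(2)*d/2 + sqrt(2)/2)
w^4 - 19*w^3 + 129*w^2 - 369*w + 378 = (w - 7)*(w - 6)*(w - 3)^2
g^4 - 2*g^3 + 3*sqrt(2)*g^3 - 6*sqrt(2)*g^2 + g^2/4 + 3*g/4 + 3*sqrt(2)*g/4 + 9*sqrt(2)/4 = (g - 3/2)*(g - 1)*(g + 1/2)*(g + 3*sqrt(2))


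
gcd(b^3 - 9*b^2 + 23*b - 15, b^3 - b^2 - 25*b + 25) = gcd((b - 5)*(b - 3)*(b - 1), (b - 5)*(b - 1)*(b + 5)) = b^2 - 6*b + 5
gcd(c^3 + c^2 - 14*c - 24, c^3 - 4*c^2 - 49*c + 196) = c - 4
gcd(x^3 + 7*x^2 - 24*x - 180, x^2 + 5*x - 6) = x + 6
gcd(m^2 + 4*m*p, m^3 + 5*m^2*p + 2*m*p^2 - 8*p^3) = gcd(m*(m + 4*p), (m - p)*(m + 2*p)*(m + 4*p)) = m + 4*p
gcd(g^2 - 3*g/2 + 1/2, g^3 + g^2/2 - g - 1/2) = g - 1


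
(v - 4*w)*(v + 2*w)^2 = v^3 - 12*v*w^2 - 16*w^3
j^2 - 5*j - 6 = (j - 6)*(j + 1)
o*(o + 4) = o^2 + 4*o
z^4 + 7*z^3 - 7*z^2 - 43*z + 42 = (z - 2)*(z - 1)*(z + 3)*(z + 7)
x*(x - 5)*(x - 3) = x^3 - 8*x^2 + 15*x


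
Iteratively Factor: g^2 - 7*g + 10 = (g - 5)*(g - 2)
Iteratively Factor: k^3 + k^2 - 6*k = (k)*(k^2 + k - 6) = k*(k + 3)*(k - 2)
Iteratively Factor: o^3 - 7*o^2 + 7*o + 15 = (o - 5)*(o^2 - 2*o - 3) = (o - 5)*(o - 3)*(o + 1)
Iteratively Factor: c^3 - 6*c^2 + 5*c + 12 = (c + 1)*(c^2 - 7*c + 12) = (c - 4)*(c + 1)*(c - 3)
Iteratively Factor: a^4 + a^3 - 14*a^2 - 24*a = (a + 3)*(a^3 - 2*a^2 - 8*a) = a*(a + 3)*(a^2 - 2*a - 8) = a*(a - 4)*(a + 3)*(a + 2)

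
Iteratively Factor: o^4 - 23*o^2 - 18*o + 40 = (o - 1)*(o^3 + o^2 - 22*o - 40) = (o - 5)*(o - 1)*(o^2 + 6*o + 8) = (o - 5)*(o - 1)*(o + 4)*(o + 2)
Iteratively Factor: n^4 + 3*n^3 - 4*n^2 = (n)*(n^3 + 3*n^2 - 4*n) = n*(n + 4)*(n^2 - n) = n^2*(n + 4)*(n - 1)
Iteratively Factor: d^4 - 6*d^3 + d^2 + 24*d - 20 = (d + 2)*(d^3 - 8*d^2 + 17*d - 10) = (d - 2)*(d + 2)*(d^2 - 6*d + 5) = (d - 2)*(d - 1)*(d + 2)*(d - 5)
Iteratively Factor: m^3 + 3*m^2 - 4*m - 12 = (m - 2)*(m^2 + 5*m + 6) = (m - 2)*(m + 2)*(m + 3)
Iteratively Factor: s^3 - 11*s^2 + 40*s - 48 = (s - 4)*(s^2 - 7*s + 12) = (s - 4)*(s - 3)*(s - 4)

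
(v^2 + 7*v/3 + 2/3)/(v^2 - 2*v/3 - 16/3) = (3*v + 1)/(3*v - 8)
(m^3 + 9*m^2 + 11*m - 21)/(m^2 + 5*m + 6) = (m^2 + 6*m - 7)/(m + 2)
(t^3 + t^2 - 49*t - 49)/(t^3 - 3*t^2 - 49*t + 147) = (t + 1)/(t - 3)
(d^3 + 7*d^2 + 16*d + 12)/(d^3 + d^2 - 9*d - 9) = (d^2 + 4*d + 4)/(d^2 - 2*d - 3)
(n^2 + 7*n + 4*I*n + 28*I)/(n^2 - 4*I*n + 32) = (n + 7)/(n - 8*I)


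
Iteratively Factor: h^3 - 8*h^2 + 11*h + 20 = (h - 5)*(h^2 - 3*h - 4) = (h - 5)*(h + 1)*(h - 4)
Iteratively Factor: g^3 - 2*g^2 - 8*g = (g + 2)*(g^2 - 4*g) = g*(g + 2)*(g - 4)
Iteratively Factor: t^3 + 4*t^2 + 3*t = (t)*(t^2 + 4*t + 3) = t*(t + 1)*(t + 3)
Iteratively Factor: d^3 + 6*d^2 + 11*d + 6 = (d + 1)*(d^2 + 5*d + 6) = (d + 1)*(d + 2)*(d + 3)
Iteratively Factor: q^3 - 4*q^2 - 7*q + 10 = (q - 1)*(q^2 - 3*q - 10) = (q - 1)*(q + 2)*(q - 5)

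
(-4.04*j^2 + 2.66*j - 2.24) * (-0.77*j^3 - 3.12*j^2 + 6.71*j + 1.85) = 3.1108*j^5 + 10.5566*j^4 - 33.6828*j^3 + 17.3634*j^2 - 10.1094*j - 4.144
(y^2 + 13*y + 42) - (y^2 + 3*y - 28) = 10*y + 70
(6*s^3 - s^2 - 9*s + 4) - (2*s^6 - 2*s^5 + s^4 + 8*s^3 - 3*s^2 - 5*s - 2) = -2*s^6 + 2*s^5 - s^4 - 2*s^3 + 2*s^2 - 4*s + 6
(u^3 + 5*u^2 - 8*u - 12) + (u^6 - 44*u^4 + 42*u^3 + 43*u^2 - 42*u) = u^6 - 44*u^4 + 43*u^3 + 48*u^2 - 50*u - 12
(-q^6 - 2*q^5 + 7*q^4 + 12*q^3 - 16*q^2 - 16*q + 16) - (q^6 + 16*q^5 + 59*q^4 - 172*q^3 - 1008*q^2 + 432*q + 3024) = -2*q^6 - 18*q^5 - 52*q^4 + 184*q^3 + 992*q^2 - 448*q - 3008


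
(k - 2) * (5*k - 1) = 5*k^2 - 11*k + 2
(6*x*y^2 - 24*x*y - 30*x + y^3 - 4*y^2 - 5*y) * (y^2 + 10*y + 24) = 6*x*y^4 + 36*x*y^3 - 126*x*y^2 - 876*x*y - 720*x + y^5 + 6*y^4 - 21*y^3 - 146*y^2 - 120*y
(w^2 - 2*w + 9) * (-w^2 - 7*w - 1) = -w^4 - 5*w^3 + 4*w^2 - 61*w - 9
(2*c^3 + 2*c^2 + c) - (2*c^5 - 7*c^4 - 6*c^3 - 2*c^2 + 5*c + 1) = -2*c^5 + 7*c^4 + 8*c^3 + 4*c^2 - 4*c - 1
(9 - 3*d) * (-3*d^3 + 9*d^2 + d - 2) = 9*d^4 - 54*d^3 + 78*d^2 + 15*d - 18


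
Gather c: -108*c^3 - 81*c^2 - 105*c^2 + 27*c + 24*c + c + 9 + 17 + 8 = -108*c^3 - 186*c^2 + 52*c + 34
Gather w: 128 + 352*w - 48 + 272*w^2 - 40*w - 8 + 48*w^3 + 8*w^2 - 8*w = 48*w^3 + 280*w^2 + 304*w + 72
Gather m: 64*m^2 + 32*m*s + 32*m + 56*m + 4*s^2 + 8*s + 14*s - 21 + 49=64*m^2 + m*(32*s + 88) + 4*s^2 + 22*s + 28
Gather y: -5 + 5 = 0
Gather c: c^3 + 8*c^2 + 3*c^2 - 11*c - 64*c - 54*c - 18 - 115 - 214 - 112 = c^3 + 11*c^2 - 129*c - 459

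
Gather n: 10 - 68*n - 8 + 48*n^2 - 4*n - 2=48*n^2 - 72*n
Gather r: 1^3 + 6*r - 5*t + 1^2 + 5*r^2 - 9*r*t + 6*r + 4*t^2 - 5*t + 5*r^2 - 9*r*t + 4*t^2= 10*r^2 + r*(12 - 18*t) + 8*t^2 - 10*t + 2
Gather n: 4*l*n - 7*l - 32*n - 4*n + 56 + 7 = -7*l + n*(4*l - 36) + 63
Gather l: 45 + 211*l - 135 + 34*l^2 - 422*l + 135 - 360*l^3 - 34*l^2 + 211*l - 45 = -360*l^3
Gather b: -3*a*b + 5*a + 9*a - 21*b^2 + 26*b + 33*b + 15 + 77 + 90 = 14*a - 21*b^2 + b*(59 - 3*a) + 182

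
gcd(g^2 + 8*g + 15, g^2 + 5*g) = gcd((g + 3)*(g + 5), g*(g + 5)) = g + 5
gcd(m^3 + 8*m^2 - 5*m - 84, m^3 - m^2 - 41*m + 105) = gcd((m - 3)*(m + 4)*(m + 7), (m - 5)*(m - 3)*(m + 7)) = m^2 + 4*m - 21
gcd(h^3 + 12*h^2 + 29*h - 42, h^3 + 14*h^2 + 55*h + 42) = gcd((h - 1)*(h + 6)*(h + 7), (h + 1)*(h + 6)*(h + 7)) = h^2 + 13*h + 42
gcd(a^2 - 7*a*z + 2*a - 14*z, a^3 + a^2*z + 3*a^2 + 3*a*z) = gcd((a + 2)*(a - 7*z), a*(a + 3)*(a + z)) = 1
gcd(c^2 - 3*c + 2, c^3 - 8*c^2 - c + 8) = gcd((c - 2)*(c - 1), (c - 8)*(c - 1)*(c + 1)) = c - 1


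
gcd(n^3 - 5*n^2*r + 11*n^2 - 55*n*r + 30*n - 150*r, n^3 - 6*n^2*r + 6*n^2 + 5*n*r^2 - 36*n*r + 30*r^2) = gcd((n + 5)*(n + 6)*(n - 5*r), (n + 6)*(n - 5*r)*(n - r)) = -n^2 + 5*n*r - 6*n + 30*r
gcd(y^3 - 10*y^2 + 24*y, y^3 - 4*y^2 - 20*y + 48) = y - 6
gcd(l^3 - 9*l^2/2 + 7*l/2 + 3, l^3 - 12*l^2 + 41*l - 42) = l^2 - 5*l + 6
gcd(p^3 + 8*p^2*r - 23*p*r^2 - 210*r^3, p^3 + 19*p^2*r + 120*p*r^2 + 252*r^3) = p^2 + 13*p*r + 42*r^2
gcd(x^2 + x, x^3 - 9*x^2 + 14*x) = x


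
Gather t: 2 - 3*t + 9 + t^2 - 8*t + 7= t^2 - 11*t + 18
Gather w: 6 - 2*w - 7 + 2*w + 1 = 0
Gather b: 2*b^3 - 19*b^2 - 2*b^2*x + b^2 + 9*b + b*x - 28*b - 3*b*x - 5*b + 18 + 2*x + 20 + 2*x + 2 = 2*b^3 + b^2*(-2*x - 18) + b*(-2*x - 24) + 4*x + 40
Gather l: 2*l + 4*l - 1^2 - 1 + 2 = 6*l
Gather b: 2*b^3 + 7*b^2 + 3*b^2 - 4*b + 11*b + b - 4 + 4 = 2*b^3 + 10*b^2 + 8*b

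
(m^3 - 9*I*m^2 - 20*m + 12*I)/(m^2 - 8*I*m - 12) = m - I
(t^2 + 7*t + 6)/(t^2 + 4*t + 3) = (t + 6)/(t + 3)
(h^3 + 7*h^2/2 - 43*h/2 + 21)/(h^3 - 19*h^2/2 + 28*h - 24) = (h^2 + 5*h - 14)/(h^2 - 8*h + 16)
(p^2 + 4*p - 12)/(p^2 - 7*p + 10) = (p + 6)/(p - 5)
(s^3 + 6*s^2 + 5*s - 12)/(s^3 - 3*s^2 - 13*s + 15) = (s + 4)/(s - 5)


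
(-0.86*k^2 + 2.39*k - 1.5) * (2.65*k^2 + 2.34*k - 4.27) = -2.279*k^4 + 4.3211*k^3 + 5.2898*k^2 - 13.7153*k + 6.405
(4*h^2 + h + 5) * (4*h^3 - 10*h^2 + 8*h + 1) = 16*h^5 - 36*h^4 + 42*h^3 - 38*h^2 + 41*h + 5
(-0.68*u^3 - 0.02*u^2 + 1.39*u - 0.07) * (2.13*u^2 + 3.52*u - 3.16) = -1.4484*u^5 - 2.4362*u^4 + 5.0391*u^3 + 4.8069*u^2 - 4.6388*u + 0.2212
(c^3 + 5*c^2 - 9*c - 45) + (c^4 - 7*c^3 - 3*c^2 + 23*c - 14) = c^4 - 6*c^3 + 2*c^2 + 14*c - 59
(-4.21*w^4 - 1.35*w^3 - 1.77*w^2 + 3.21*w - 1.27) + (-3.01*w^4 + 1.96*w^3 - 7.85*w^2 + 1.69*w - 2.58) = -7.22*w^4 + 0.61*w^3 - 9.62*w^2 + 4.9*w - 3.85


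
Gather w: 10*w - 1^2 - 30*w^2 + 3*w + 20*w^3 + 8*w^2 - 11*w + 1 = 20*w^3 - 22*w^2 + 2*w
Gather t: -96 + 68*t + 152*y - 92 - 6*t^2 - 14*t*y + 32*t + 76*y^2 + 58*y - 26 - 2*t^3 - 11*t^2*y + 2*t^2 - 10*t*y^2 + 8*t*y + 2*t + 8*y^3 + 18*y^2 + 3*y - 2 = -2*t^3 + t^2*(-11*y - 4) + t*(-10*y^2 - 6*y + 102) + 8*y^3 + 94*y^2 + 213*y - 216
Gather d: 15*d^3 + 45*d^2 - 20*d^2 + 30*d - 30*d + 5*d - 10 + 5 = 15*d^3 + 25*d^2 + 5*d - 5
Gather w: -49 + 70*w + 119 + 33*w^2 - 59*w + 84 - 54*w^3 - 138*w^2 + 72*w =-54*w^3 - 105*w^2 + 83*w + 154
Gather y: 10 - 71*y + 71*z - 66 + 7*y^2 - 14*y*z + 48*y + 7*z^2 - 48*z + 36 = 7*y^2 + y*(-14*z - 23) + 7*z^2 + 23*z - 20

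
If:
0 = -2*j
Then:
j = 0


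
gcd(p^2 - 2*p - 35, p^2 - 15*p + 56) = p - 7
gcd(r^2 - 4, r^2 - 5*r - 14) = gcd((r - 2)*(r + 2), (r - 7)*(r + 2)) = r + 2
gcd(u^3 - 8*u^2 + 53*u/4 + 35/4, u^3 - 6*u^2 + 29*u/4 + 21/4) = u^2 - 3*u - 7/4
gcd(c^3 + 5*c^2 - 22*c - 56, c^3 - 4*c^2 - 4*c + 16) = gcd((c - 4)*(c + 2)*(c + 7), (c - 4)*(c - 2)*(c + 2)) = c^2 - 2*c - 8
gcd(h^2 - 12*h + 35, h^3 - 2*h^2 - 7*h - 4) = 1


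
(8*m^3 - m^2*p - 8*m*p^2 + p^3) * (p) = 8*m^3*p - m^2*p^2 - 8*m*p^3 + p^4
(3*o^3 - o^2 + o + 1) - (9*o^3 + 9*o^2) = -6*o^3 - 10*o^2 + o + 1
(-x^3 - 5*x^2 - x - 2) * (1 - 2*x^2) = 2*x^5 + 10*x^4 + x^3 - x^2 - x - 2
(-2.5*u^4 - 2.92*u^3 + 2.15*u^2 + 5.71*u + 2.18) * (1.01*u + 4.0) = -2.525*u^5 - 12.9492*u^4 - 9.5085*u^3 + 14.3671*u^2 + 25.0418*u + 8.72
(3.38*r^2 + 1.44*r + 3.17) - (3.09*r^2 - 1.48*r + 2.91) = 0.29*r^2 + 2.92*r + 0.26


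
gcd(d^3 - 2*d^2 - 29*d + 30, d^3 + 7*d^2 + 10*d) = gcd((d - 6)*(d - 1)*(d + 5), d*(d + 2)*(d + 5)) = d + 5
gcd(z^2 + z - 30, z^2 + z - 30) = z^2 + z - 30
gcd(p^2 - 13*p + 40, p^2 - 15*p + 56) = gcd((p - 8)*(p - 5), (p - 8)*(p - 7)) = p - 8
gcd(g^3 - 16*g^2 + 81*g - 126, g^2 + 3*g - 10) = 1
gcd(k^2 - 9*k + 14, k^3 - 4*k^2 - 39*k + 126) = k - 7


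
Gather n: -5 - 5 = -10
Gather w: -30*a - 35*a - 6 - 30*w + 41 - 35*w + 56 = -65*a - 65*w + 91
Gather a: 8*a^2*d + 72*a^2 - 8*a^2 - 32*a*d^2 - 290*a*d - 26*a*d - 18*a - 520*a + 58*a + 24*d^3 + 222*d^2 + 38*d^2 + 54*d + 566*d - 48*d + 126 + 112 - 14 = a^2*(8*d + 64) + a*(-32*d^2 - 316*d - 480) + 24*d^3 + 260*d^2 + 572*d + 224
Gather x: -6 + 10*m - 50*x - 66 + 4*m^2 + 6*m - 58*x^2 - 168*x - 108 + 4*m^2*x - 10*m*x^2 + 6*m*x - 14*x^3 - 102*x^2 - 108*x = 4*m^2 + 16*m - 14*x^3 + x^2*(-10*m - 160) + x*(4*m^2 + 6*m - 326) - 180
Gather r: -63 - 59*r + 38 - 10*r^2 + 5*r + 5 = -10*r^2 - 54*r - 20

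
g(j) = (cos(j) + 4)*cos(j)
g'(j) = -(cos(j) + 4)*sin(j) - sin(j)*cos(j)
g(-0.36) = 4.62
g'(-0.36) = 2.07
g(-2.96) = -2.97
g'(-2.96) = 0.37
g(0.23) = 4.84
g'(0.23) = -1.36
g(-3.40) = -2.93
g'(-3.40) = -0.53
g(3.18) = -3.00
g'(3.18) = 0.08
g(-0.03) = 5.00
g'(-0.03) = 0.18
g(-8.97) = -2.79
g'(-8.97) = 0.97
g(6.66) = 4.58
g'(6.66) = -2.16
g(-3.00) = -2.98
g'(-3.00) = 0.29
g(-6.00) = 4.76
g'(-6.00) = -1.65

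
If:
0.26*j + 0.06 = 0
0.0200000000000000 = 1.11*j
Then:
No Solution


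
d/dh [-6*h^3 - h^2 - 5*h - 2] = -18*h^2 - 2*h - 5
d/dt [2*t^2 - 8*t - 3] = 4*t - 8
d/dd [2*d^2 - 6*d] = 4*d - 6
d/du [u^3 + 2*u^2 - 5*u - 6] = 3*u^2 + 4*u - 5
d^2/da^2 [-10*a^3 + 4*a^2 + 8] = 8 - 60*a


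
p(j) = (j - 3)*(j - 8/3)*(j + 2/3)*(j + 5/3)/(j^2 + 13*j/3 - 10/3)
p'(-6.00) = 136.62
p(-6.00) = 270.40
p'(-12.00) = -28.49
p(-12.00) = 290.58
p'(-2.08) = 6.17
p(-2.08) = -1.76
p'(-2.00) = 5.34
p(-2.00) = -1.30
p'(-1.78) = 3.42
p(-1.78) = -0.34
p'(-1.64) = 2.42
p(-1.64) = 0.07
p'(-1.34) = 0.69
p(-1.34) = 0.52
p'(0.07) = -8.64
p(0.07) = -3.22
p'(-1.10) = -0.41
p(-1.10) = 0.55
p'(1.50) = -4.66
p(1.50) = 2.22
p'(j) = (-2*j - 13/3)*(j - 3)*(j - 8/3)*(j + 2/3)*(j + 5/3)/(j^2 + 13*j/3 - 10/3)^2 + (j - 3)*(j - 8/3)*(j + 2/3)/(j^2 + 13*j/3 - 10/3) + (j - 3)*(j - 8/3)*(j + 5/3)/(j^2 + 13*j/3 - 10/3) + (j - 3)*(j + 2/3)*(j + 5/3)/(j^2 + 13*j/3 - 10/3) + (j - 8/3)*(j + 2/3)*(j + 5/3)/(j^2 + 13*j/3 - 10/3) = (162*j^5 + 783*j^4 - 3420*j^3 + 255*j^2 + 780*j - 6460)/(9*(9*j^4 + 78*j^3 + 109*j^2 - 260*j + 100))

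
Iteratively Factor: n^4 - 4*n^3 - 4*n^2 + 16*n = (n - 2)*(n^3 - 2*n^2 - 8*n) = (n - 2)*(n + 2)*(n^2 - 4*n) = n*(n - 2)*(n + 2)*(n - 4)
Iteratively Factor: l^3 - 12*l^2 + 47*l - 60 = (l - 5)*(l^2 - 7*l + 12) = (l - 5)*(l - 3)*(l - 4)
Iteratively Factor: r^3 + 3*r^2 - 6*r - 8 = (r + 1)*(r^2 + 2*r - 8) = (r + 1)*(r + 4)*(r - 2)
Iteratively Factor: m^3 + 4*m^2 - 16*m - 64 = (m + 4)*(m^2 - 16) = (m + 4)^2*(m - 4)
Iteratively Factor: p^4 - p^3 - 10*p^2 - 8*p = (p + 1)*(p^3 - 2*p^2 - 8*p) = (p + 1)*(p + 2)*(p^2 - 4*p) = p*(p + 1)*(p + 2)*(p - 4)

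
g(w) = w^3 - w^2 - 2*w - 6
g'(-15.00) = 703.00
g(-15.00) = -3576.00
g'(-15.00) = 703.00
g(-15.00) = -3576.00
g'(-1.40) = 6.68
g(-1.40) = -7.90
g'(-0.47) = -0.40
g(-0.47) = -5.38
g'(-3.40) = 39.48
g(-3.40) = -50.06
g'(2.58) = 12.81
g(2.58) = -0.64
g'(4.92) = 60.78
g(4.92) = 79.05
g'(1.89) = 4.94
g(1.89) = -6.60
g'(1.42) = 1.21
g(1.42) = -7.99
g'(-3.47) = 41.06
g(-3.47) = -52.88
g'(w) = 3*w^2 - 2*w - 2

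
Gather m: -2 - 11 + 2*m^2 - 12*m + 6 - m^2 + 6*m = m^2 - 6*m - 7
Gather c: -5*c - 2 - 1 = -5*c - 3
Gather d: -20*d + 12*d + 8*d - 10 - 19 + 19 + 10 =0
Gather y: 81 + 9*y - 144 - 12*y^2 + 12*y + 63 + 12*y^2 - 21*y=0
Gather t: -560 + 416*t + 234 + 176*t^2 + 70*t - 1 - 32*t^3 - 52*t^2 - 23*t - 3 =-32*t^3 + 124*t^2 + 463*t - 330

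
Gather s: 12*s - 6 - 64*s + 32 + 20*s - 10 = 16 - 32*s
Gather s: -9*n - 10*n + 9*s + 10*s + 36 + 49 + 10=-19*n + 19*s + 95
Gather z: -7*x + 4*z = -7*x + 4*z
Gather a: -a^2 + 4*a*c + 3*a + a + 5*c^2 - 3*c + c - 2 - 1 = -a^2 + a*(4*c + 4) + 5*c^2 - 2*c - 3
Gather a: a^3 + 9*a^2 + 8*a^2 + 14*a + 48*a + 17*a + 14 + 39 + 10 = a^3 + 17*a^2 + 79*a + 63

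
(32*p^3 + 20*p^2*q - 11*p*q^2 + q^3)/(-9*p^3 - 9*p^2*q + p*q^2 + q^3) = (-32*p^2 + 12*p*q - q^2)/(9*p^2 - q^2)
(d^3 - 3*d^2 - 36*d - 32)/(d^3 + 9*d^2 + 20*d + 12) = (d^2 - 4*d - 32)/(d^2 + 8*d + 12)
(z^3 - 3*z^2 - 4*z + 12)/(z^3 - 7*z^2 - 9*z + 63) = (z^2 - 4)/(z^2 - 4*z - 21)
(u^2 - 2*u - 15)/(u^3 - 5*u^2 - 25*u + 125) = (u + 3)/(u^2 - 25)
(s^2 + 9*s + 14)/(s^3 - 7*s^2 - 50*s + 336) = (s + 2)/(s^2 - 14*s + 48)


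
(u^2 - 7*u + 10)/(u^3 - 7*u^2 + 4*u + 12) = (u - 5)/(u^2 - 5*u - 6)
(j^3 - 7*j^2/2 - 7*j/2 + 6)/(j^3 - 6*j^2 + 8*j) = (2*j^2 + j - 3)/(2*j*(j - 2))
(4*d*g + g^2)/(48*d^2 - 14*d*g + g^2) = g*(4*d + g)/(48*d^2 - 14*d*g + g^2)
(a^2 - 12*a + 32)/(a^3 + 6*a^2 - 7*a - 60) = (a^2 - 12*a + 32)/(a^3 + 6*a^2 - 7*a - 60)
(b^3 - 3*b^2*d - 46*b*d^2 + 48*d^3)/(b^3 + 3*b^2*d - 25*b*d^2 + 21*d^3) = (b^2 - 2*b*d - 48*d^2)/(b^2 + 4*b*d - 21*d^2)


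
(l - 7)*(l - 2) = l^2 - 9*l + 14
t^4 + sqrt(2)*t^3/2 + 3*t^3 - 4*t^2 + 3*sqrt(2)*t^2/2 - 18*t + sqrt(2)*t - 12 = (t - 3*sqrt(2)/2)*(t + 2*sqrt(2))*(sqrt(2)*t/2 + sqrt(2))*(sqrt(2)*t + sqrt(2))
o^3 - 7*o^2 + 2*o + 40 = (o - 5)*(o - 4)*(o + 2)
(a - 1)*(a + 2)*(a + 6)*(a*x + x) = a^4*x + 8*a^3*x + 11*a^2*x - 8*a*x - 12*x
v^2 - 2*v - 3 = (v - 3)*(v + 1)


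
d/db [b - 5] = 1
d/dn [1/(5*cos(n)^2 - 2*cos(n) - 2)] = 2*(5*cos(n) - 1)*sin(n)/(-5*cos(n)^2 + 2*cos(n) + 2)^2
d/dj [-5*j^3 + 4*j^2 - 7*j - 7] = -15*j^2 + 8*j - 7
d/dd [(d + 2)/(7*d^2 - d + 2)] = (7*d^2 - d - (d + 2)*(14*d - 1) + 2)/(7*d^2 - d + 2)^2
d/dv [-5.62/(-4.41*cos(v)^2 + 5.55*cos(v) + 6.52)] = (49.5684*cos(v) - 31.191)*sin(v)/(-4.41*cos(v)^2 + 5.55*cos(v) + 6.52)^2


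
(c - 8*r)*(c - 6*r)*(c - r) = c^3 - 15*c^2*r + 62*c*r^2 - 48*r^3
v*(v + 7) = v^2 + 7*v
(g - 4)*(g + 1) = g^2 - 3*g - 4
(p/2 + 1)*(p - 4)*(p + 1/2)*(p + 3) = p^4/2 + 3*p^3/4 - 27*p^2/4 - 31*p/2 - 6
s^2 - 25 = (s - 5)*(s + 5)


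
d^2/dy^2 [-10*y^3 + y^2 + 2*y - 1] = 2 - 60*y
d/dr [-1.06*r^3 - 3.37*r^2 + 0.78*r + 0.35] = -3.18*r^2 - 6.74*r + 0.78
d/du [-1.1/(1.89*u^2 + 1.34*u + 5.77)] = (4.158*u + 1.474)/(1.89*u^2 + 1.34*u + 5.77)^2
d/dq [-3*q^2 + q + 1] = 1 - 6*q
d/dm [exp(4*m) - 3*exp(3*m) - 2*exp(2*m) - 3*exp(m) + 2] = (4*exp(3*m) - 9*exp(2*m) - 4*exp(m) - 3)*exp(m)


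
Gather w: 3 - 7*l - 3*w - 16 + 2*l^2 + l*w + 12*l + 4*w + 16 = 2*l^2 + 5*l + w*(l + 1) + 3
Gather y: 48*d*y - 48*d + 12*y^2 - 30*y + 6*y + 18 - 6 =-48*d + 12*y^2 + y*(48*d - 24) + 12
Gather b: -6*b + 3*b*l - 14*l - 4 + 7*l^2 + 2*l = b*(3*l - 6) + 7*l^2 - 12*l - 4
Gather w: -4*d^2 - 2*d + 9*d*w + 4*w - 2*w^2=-4*d^2 - 2*d - 2*w^2 + w*(9*d + 4)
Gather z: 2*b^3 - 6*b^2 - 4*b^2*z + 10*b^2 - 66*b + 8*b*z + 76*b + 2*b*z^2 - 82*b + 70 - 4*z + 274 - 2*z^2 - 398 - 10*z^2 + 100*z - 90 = 2*b^3 + 4*b^2 - 72*b + z^2*(2*b - 12) + z*(-4*b^2 + 8*b + 96) - 144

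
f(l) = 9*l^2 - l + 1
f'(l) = 18*l - 1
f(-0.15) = 1.35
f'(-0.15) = -3.70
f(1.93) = 32.59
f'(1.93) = 33.74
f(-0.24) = 1.76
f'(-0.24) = -5.32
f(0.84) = 6.51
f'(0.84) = 14.12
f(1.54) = 20.80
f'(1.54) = 26.72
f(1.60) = 22.44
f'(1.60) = 27.80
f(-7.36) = 495.89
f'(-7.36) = -133.48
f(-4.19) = 163.19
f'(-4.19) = -76.42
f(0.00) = 1.00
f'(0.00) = -1.00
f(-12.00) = 1309.00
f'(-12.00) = -217.00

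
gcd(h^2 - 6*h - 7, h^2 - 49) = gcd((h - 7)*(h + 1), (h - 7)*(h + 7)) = h - 7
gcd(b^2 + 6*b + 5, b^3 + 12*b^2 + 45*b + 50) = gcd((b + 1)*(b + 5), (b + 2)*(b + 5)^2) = b + 5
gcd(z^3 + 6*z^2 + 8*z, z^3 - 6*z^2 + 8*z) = z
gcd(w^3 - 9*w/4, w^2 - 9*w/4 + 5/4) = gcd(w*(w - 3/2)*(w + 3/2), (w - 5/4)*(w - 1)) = 1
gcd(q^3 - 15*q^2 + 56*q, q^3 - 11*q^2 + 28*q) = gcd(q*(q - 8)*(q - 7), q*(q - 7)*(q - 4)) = q^2 - 7*q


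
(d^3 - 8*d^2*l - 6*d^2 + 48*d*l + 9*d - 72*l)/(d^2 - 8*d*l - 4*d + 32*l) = (d^2 - 6*d + 9)/(d - 4)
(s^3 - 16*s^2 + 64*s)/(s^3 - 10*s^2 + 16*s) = (s - 8)/(s - 2)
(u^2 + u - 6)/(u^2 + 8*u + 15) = (u - 2)/(u + 5)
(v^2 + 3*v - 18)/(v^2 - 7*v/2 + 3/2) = 2*(v + 6)/(2*v - 1)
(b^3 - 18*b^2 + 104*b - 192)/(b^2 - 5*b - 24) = (b^2 - 10*b + 24)/(b + 3)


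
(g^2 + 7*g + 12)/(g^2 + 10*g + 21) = (g + 4)/(g + 7)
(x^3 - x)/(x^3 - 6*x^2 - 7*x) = (x - 1)/(x - 7)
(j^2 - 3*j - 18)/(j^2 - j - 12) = (j - 6)/(j - 4)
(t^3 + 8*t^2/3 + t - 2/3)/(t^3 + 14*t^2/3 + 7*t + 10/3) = (3*t - 1)/(3*t + 5)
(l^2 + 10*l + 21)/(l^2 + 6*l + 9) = (l + 7)/(l + 3)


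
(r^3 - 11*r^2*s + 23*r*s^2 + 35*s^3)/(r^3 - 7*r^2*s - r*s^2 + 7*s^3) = (r - 5*s)/(r - s)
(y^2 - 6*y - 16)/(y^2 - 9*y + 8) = (y + 2)/(y - 1)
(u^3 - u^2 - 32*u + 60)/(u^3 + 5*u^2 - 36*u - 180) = (u^2 - 7*u + 10)/(u^2 - u - 30)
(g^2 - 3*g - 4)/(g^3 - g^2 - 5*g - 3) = (g - 4)/(g^2 - 2*g - 3)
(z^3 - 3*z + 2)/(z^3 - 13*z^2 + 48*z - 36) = (z^2 + z - 2)/(z^2 - 12*z + 36)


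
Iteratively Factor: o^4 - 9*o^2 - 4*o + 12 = (o + 2)*(o^3 - 2*o^2 - 5*o + 6) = (o + 2)^2*(o^2 - 4*o + 3) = (o - 3)*(o + 2)^2*(o - 1)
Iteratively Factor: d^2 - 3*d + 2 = (d - 1)*(d - 2)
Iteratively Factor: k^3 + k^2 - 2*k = (k)*(k^2 + k - 2) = k*(k + 2)*(k - 1)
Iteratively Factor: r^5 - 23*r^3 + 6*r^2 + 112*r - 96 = (r - 4)*(r^4 + 4*r^3 - 7*r^2 - 22*r + 24) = (r - 4)*(r + 3)*(r^3 + r^2 - 10*r + 8) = (r - 4)*(r - 2)*(r + 3)*(r^2 + 3*r - 4) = (r - 4)*(r - 2)*(r - 1)*(r + 3)*(r + 4)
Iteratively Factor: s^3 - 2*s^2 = (s)*(s^2 - 2*s) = s*(s - 2)*(s)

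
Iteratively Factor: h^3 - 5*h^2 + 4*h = (h - 4)*(h^2 - h) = h*(h - 4)*(h - 1)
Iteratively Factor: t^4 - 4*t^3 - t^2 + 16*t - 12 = (t + 2)*(t^3 - 6*t^2 + 11*t - 6) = (t - 1)*(t + 2)*(t^2 - 5*t + 6) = (t - 3)*(t - 1)*(t + 2)*(t - 2)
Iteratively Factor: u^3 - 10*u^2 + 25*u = (u - 5)*(u^2 - 5*u) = (u - 5)^2*(u)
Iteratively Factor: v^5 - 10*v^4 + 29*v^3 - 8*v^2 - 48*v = (v - 4)*(v^4 - 6*v^3 + 5*v^2 + 12*v) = v*(v - 4)*(v^3 - 6*v^2 + 5*v + 12) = v*(v - 4)^2*(v^2 - 2*v - 3) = v*(v - 4)^2*(v + 1)*(v - 3)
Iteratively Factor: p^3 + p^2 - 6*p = (p)*(p^2 + p - 6) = p*(p + 3)*(p - 2)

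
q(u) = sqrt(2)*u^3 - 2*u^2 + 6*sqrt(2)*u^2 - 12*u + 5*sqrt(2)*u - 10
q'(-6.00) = 69.98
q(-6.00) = -52.43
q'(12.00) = 761.66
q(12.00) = 3308.49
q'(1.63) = 27.49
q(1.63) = 5.32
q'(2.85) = 66.50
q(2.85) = 61.37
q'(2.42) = 51.31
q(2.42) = 36.10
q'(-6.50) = 90.01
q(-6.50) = -92.34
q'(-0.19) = -7.24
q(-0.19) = -8.84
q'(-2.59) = -10.06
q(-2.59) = 21.70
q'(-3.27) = -1.98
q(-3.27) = 26.01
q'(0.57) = 3.84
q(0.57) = -10.44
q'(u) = 3*sqrt(2)*u^2 - 4*u + 12*sqrt(2)*u - 12 + 5*sqrt(2)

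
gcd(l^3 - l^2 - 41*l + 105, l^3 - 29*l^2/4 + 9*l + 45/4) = l^2 - 8*l + 15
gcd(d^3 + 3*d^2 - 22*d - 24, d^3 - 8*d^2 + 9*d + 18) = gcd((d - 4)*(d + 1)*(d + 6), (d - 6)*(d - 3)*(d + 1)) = d + 1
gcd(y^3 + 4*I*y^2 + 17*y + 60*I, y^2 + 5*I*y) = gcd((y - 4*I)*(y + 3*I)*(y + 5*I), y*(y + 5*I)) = y + 5*I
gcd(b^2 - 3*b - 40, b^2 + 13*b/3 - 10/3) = b + 5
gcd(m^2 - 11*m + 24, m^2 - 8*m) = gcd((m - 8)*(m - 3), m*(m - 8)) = m - 8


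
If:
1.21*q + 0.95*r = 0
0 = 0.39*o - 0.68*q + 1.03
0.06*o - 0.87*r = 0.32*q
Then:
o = -2.33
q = 0.18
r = -0.23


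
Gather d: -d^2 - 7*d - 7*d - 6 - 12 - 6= -d^2 - 14*d - 24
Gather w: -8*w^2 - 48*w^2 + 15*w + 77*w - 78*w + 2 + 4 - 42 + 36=-56*w^2 + 14*w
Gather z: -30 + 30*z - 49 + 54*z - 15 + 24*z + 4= 108*z - 90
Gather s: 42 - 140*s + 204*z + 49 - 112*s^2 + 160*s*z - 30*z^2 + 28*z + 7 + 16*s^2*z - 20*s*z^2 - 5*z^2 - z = s^2*(16*z - 112) + s*(-20*z^2 + 160*z - 140) - 35*z^2 + 231*z + 98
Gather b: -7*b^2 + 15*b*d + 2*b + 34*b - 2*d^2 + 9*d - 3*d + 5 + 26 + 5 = -7*b^2 + b*(15*d + 36) - 2*d^2 + 6*d + 36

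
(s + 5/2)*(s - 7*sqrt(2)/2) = s^2 - 7*sqrt(2)*s/2 + 5*s/2 - 35*sqrt(2)/4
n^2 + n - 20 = (n - 4)*(n + 5)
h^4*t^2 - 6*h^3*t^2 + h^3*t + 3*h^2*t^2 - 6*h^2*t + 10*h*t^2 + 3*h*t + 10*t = (h - 5)*(h - 2)*(h*t + 1)*(h*t + t)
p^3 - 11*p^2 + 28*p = p*(p - 7)*(p - 4)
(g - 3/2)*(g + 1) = g^2 - g/2 - 3/2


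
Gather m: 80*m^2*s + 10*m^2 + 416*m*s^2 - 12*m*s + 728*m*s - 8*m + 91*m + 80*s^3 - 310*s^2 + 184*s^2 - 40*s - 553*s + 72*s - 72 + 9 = m^2*(80*s + 10) + m*(416*s^2 + 716*s + 83) + 80*s^3 - 126*s^2 - 521*s - 63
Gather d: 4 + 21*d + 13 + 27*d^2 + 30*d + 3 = 27*d^2 + 51*d + 20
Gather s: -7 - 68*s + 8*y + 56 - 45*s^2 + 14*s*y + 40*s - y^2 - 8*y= -45*s^2 + s*(14*y - 28) - y^2 + 49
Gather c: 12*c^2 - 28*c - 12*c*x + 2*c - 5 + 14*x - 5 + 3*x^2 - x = 12*c^2 + c*(-12*x - 26) + 3*x^2 + 13*x - 10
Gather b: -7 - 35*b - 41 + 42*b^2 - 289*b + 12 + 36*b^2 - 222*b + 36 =78*b^2 - 546*b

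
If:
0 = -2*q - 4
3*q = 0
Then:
No Solution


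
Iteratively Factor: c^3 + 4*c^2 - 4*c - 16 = (c - 2)*(c^2 + 6*c + 8) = (c - 2)*(c + 2)*(c + 4)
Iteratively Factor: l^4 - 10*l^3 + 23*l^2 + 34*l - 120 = (l - 5)*(l^3 - 5*l^2 - 2*l + 24) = (l - 5)*(l - 3)*(l^2 - 2*l - 8) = (l - 5)*(l - 3)*(l + 2)*(l - 4)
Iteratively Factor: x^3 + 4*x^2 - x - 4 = (x - 1)*(x^2 + 5*x + 4) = (x - 1)*(x + 1)*(x + 4)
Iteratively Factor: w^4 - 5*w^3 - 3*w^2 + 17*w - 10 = (w - 1)*(w^3 - 4*w^2 - 7*w + 10) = (w - 1)^2*(w^2 - 3*w - 10) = (w - 5)*(w - 1)^2*(w + 2)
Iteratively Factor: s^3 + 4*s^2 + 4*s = (s + 2)*(s^2 + 2*s) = s*(s + 2)*(s + 2)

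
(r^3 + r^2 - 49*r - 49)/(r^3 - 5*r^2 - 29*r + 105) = (r^2 + 8*r + 7)/(r^2 + 2*r - 15)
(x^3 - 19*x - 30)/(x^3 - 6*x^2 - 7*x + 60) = (x + 2)/(x - 4)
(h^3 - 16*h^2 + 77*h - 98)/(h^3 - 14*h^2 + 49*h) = (h - 2)/h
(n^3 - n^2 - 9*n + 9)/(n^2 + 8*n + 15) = (n^2 - 4*n + 3)/(n + 5)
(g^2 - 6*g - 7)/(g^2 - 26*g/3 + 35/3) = 3*(g + 1)/(3*g - 5)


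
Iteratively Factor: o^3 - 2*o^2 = (o)*(o^2 - 2*o) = o*(o - 2)*(o)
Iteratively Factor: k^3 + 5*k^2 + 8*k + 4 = (k + 1)*(k^2 + 4*k + 4) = (k + 1)*(k + 2)*(k + 2)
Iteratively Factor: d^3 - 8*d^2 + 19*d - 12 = (d - 1)*(d^2 - 7*d + 12) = (d - 3)*(d - 1)*(d - 4)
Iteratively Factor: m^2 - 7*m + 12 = (m - 4)*(m - 3)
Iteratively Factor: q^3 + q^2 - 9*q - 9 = (q + 1)*(q^2 - 9) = (q - 3)*(q + 1)*(q + 3)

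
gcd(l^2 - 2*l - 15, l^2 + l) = 1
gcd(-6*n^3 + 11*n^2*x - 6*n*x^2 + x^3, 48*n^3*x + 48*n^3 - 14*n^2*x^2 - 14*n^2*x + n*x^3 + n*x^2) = 1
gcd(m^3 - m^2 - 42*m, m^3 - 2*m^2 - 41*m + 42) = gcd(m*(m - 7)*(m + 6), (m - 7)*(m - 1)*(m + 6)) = m^2 - m - 42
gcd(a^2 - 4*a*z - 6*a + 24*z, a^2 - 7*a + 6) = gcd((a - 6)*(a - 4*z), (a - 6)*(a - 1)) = a - 6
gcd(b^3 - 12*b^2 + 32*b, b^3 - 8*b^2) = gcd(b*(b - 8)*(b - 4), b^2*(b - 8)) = b^2 - 8*b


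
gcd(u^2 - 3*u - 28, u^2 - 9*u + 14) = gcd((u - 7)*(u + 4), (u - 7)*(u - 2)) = u - 7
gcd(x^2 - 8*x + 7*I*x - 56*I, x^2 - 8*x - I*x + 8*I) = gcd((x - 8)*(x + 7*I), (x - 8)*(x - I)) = x - 8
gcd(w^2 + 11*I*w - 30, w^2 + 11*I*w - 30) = w^2 + 11*I*w - 30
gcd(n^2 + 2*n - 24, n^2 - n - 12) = n - 4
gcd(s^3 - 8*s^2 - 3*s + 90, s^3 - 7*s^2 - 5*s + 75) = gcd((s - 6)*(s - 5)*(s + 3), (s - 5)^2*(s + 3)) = s^2 - 2*s - 15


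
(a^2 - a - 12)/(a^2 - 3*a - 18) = (a - 4)/(a - 6)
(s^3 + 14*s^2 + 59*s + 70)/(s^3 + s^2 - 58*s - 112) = (s + 5)/(s - 8)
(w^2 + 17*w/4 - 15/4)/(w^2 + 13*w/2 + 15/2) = (4*w - 3)/(2*(2*w + 3))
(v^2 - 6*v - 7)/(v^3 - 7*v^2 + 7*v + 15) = (v - 7)/(v^2 - 8*v + 15)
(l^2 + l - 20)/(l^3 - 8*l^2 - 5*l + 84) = (l + 5)/(l^2 - 4*l - 21)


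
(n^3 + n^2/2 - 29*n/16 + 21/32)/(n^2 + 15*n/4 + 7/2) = (8*n^2 - 10*n + 3)/(8*(n + 2))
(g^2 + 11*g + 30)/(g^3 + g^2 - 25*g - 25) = (g + 6)/(g^2 - 4*g - 5)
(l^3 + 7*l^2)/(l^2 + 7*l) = l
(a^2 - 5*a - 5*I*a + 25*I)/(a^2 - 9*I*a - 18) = (-a^2 + 5*a + 5*I*a - 25*I)/(-a^2 + 9*I*a + 18)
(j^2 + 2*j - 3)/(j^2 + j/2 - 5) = 2*(j^2 + 2*j - 3)/(2*j^2 + j - 10)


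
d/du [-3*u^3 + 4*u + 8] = 4 - 9*u^2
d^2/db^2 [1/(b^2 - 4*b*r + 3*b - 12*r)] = 2*(-b^2 + 4*b*r - 3*b + 12*r + (2*b - 4*r + 3)^2)/(b^2 - 4*b*r + 3*b - 12*r)^3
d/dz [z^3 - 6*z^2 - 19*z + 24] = 3*z^2 - 12*z - 19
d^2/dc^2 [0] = 0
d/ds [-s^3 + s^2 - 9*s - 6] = -3*s^2 + 2*s - 9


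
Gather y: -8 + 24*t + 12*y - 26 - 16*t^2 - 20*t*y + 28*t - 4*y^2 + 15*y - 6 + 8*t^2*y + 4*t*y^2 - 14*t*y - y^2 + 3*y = -16*t^2 + 52*t + y^2*(4*t - 5) + y*(8*t^2 - 34*t + 30) - 40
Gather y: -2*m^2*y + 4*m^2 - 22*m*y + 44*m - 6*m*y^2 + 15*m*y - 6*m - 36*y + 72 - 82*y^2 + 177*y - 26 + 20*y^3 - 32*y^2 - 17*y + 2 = 4*m^2 + 38*m + 20*y^3 + y^2*(-6*m - 114) + y*(-2*m^2 - 7*m + 124) + 48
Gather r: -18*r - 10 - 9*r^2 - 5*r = -9*r^2 - 23*r - 10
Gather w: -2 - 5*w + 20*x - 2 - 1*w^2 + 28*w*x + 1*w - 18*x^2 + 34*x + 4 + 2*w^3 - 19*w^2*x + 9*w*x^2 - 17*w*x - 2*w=2*w^3 + w^2*(-19*x - 1) + w*(9*x^2 + 11*x - 6) - 18*x^2 + 54*x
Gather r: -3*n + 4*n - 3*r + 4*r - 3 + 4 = n + r + 1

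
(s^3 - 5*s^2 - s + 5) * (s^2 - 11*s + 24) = s^5 - 16*s^4 + 78*s^3 - 104*s^2 - 79*s + 120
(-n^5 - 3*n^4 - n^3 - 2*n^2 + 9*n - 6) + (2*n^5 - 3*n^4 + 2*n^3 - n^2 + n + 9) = n^5 - 6*n^4 + n^3 - 3*n^2 + 10*n + 3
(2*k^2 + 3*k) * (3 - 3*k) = -6*k^3 - 3*k^2 + 9*k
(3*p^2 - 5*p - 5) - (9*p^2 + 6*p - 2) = -6*p^2 - 11*p - 3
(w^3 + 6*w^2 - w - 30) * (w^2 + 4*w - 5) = w^5 + 10*w^4 + 18*w^3 - 64*w^2 - 115*w + 150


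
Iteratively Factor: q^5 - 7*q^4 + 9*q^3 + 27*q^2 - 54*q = (q + 2)*(q^4 - 9*q^3 + 27*q^2 - 27*q) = q*(q + 2)*(q^3 - 9*q^2 + 27*q - 27) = q*(q - 3)*(q + 2)*(q^2 - 6*q + 9) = q*(q - 3)^2*(q + 2)*(q - 3)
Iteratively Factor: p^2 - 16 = (p - 4)*(p + 4)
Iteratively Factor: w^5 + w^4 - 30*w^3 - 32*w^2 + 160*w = (w)*(w^4 + w^3 - 30*w^2 - 32*w + 160) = w*(w - 2)*(w^3 + 3*w^2 - 24*w - 80) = w*(w - 2)*(w + 4)*(w^2 - w - 20) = w*(w - 2)*(w + 4)^2*(w - 5)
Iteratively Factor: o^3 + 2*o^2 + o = (o)*(o^2 + 2*o + 1) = o*(o + 1)*(o + 1)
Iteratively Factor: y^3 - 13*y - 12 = (y - 4)*(y^2 + 4*y + 3) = (y - 4)*(y + 1)*(y + 3)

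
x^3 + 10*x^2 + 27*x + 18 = (x + 1)*(x + 3)*(x + 6)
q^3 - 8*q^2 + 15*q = q*(q - 5)*(q - 3)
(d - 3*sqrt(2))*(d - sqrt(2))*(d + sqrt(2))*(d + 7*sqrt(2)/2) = d^4 + sqrt(2)*d^3/2 - 23*d^2 - sqrt(2)*d + 42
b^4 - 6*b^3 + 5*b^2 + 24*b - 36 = (b - 3)^2*(b - 2)*(b + 2)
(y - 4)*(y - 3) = y^2 - 7*y + 12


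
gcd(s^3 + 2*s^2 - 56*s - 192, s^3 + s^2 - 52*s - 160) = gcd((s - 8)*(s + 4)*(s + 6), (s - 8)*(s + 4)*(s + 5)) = s^2 - 4*s - 32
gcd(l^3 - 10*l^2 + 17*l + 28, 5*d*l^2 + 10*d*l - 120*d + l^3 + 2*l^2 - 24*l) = l - 4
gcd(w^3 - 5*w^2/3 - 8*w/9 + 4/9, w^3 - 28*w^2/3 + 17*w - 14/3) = w^2 - 7*w/3 + 2/3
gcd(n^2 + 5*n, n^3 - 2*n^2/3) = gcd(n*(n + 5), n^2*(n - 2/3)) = n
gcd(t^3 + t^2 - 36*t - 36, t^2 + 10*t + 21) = 1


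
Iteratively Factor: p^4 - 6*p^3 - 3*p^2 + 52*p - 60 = (p - 2)*(p^3 - 4*p^2 - 11*p + 30) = (p - 2)*(p + 3)*(p^2 - 7*p + 10) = (p - 5)*(p - 2)*(p + 3)*(p - 2)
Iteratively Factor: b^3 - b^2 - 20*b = (b + 4)*(b^2 - 5*b) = (b - 5)*(b + 4)*(b)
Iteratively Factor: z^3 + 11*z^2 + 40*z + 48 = (z + 4)*(z^2 + 7*z + 12) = (z + 4)^2*(z + 3)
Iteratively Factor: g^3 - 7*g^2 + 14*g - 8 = (g - 1)*(g^2 - 6*g + 8) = (g - 2)*(g - 1)*(g - 4)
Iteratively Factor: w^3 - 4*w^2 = (w - 4)*(w^2) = w*(w - 4)*(w)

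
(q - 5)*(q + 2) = q^2 - 3*q - 10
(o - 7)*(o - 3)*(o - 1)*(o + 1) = o^4 - 10*o^3 + 20*o^2 + 10*o - 21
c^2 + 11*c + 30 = (c + 5)*(c + 6)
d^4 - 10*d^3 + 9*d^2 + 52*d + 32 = (d - 8)*(d - 4)*(d + 1)^2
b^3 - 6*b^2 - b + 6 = (b - 6)*(b - 1)*(b + 1)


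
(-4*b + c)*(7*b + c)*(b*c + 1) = -28*b^3*c + 3*b^2*c^2 - 28*b^2 + b*c^3 + 3*b*c + c^2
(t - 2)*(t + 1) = t^2 - t - 2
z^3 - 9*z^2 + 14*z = z*(z - 7)*(z - 2)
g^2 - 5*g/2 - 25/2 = (g - 5)*(g + 5/2)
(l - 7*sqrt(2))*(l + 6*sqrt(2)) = l^2 - sqrt(2)*l - 84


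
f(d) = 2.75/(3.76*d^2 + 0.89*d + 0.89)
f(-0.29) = 2.90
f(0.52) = 1.16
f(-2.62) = 0.11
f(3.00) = 0.07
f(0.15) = 2.48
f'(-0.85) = 1.86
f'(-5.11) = 0.01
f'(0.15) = -4.52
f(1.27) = 0.34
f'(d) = 2.75*(-7.52*d - 0.89)/(3.76*d^2 + 0.89*d + 0.89)^2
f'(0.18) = -4.49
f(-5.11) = 0.03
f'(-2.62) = 0.09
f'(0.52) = -2.35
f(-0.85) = 0.96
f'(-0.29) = 3.95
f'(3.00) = -0.05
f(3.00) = 0.07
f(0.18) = 2.35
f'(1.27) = -0.44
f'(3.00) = -0.05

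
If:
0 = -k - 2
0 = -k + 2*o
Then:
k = -2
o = -1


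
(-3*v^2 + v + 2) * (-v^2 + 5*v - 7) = 3*v^4 - 16*v^3 + 24*v^2 + 3*v - 14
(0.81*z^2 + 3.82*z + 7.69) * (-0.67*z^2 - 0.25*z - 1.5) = -0.5427*z^4 - 2.7619*z^3 - 7.3223*z^2 - 7.6525*z - 11.535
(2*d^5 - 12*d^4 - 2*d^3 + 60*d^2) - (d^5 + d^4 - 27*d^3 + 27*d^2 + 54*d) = d^5 - 13*d^4 + 25*d^3 + 33*d^2 - 54*d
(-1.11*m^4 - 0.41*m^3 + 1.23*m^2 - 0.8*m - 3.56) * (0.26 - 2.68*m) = 2.9748*m^5 + 0.8102*m^4 - 3.403*m^3 + 2.4638*m^2 + 9.3328*m - 0.9256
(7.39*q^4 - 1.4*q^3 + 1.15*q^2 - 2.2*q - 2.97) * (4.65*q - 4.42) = 34.3635*q^5 - 39.1738*q^4 + 11.5355*q^3 - 15.313*q^2 - 4.0865*q + 13.1274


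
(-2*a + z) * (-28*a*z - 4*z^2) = 56*a^2*z - 20*a*z^2 - 4*z^3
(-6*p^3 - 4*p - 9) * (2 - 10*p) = 60*p^4 - 12*p^3 + 40*p^2 + 82*p - 18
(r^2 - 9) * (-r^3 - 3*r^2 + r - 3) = -r^5 - 3*r^4 + 10*r^3 + 24*r^2 - 9*r + 27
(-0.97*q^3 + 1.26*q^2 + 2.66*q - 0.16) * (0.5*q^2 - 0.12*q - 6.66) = -0.485*q^5 + 0.7464*q^4 + 7.639*q^3 - 8.7908*q^2 - 17.6964*q + 1.0656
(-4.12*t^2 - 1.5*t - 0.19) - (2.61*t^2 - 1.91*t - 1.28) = -6.73*t^2 + 0.41*t + 1.09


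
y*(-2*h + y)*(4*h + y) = -8*h^2*y + 2*h*y^2 + y^3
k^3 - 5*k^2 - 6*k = k*(k - 6)*(k + 1)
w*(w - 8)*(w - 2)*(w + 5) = w^4 - 5*w^3 - 34*w^2 + 80*w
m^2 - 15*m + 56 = (m - 8)*(m - 7)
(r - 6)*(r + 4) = r^2 - 2*r - 24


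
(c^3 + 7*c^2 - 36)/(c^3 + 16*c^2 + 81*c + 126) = (c - 2)/(c + 7)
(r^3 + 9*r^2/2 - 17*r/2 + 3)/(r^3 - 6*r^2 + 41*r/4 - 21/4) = 2*(2*r^2 + 11*r - 6)/(4*r^2 - 20*r + 21)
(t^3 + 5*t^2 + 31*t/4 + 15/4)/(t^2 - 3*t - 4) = (t^2 + 4*t + 15/4)/(t - 4)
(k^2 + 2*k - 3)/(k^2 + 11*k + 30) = (k^2 + 2*k - 3)/(k^2 + 11*k + 30)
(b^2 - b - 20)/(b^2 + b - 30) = (b + 4)/(b + 6)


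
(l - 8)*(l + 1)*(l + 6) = l^3 - l^2 - 50*l - 48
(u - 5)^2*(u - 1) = u^3 - 11*u^2 + 35*u - 25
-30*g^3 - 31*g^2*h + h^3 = (-6*g + h)*(g + h)*(5*g + h)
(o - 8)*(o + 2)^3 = o^4 - 2*o^3 - 36*o^2 - 88*o - 64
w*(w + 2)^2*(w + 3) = w^4 + 7*w^3 + 16*w^2 + 12*w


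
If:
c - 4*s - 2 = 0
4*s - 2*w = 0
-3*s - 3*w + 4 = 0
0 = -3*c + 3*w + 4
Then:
No Solution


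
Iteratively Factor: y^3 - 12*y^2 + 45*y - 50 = (y - 5)*(y^2 - 7*y + 10) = (y - 5)*(y - 2)*(y - 5)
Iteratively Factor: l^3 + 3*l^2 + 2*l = (l)*(l^2 + 3*l + 2) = l*(l + 1)*(l + 2)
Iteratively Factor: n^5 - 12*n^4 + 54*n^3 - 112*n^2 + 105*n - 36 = (n - 1)*(n^4 - 11*n^3 + 43*n^2 - 69*n + 36) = (n - 3)*(n - 1)*(n^3 - 8*n^2 + 19*n - 12) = (n - 3)^2*(n - 1)*(n^2 - 5*n + 4) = (n - 3)^2*(n - 1)^2*(n - 4)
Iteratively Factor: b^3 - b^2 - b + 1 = (b - 1)*(b^2 - 1) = (b - 1)^2*(b + 1)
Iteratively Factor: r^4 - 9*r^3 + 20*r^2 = (r - 5)*(r^3 - 4*r^2) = r*(r - 5)*(r^2 - 4*r) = r*(r - 5)*(r - 4)*(r)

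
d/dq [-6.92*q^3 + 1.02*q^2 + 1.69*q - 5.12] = -20.76*q^2 + 2.04*q + 1.69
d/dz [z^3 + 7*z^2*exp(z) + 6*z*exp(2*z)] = 7*z^2*exp(z) + 3*z^2 + 12*z*exp(2*z) + 14*z*exp(z) + 6*exp(2*z)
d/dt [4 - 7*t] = -7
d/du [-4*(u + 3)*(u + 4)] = -8*u - 28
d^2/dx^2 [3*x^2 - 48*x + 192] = 6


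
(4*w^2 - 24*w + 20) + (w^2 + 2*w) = 5*w^2 - 22*w + 20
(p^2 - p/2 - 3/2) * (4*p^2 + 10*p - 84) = 4*p^4 + 8*p^3 - 95*p^2 + 27*p + 126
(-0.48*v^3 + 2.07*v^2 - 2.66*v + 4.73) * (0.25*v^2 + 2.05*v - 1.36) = -0.12*v^5 - 0.4665*v^4 + 4.2313*v^3 - 7.0857*v^2 + 13.3141*v - 6.4328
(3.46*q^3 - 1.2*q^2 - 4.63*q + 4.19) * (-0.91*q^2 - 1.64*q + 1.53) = -3.1486*q^5 - 4.5824*q^4 + 11.4751*q^3 + 1.9443*q^2 - 13.9555*q + 6.4107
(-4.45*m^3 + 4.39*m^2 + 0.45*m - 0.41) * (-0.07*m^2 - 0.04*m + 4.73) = 0.3115*m^5 - 0.1293*m^4 - 21.2556*m^3 + 20.7754*m^2 + 2.1449*m - 1.9393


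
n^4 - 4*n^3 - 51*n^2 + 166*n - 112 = (n - 8)*(n - 2)*(n - 1)*(n + 7)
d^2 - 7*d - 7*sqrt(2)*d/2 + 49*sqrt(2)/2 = (d - 7)*(d - 7*sqrt(2)/2)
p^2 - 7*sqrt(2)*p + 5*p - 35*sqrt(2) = (p + 5)*(p - 7*sqrt(2))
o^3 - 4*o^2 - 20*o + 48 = (o - 6)*(o - 2)*(o + 4)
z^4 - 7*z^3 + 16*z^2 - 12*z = z*(z - 3)*(z - 2)^2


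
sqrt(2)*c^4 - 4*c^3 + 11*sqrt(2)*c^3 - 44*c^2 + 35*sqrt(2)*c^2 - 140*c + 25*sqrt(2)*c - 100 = (c + 5)^2*(c - 2*sqrt(2))*(sqrt(2)*c + sqrt(2))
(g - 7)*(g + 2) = g^2 - 5*g - 14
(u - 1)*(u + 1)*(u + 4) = u^3 + 4*u^2 - u - 4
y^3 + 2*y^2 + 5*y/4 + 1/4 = (y + 1/2)^2*(y + 1)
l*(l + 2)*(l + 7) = l^3 + 9*l^2 + 14*l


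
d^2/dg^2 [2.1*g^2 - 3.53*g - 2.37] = 4.20000000000000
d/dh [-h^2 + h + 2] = 1 - 2*h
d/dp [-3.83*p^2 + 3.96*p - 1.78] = 3.96 - 7.66*p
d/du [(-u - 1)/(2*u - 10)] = 3/(u^2 - 10*u + 25)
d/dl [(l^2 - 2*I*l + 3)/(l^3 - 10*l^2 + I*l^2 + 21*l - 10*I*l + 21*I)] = (-l^2 + 6*I*l + 21 - 30*I)/(l^4 - 20*l^3 + 142*l^2 - 420*l + 441)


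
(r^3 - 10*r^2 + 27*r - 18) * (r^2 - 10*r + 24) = r^5 - 20*r^4 + 151*r^3 - 528*r^2 + 828*r - 432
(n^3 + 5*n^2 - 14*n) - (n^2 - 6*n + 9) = n^3 + 4*n^2 - 8*n - 9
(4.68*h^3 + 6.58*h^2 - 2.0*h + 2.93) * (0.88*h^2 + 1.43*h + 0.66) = 4.1184*h^5 + 12.4828*h^4 + 10.7382*h^3 + 4.0612*h^2 + 2.8699*h + 1.9338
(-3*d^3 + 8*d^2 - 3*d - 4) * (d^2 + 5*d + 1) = -3*d^5 - 7*d^4 + 34*d^3 - 11*d^2 - 23*d - 4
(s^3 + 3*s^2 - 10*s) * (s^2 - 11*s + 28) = s^5 - 8*s^4 - 15*s^3 + 194*s^2 - 280*s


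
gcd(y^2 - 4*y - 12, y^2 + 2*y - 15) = 1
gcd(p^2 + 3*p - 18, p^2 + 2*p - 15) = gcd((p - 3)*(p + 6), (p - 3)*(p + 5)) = p - 3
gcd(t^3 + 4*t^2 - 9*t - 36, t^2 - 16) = t + 4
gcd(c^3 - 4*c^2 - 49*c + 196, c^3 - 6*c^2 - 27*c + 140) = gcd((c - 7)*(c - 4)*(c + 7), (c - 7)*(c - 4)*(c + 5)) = c^2 - 11*c + 28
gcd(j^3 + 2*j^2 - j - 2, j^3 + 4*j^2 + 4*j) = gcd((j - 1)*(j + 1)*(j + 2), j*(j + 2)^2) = j + 2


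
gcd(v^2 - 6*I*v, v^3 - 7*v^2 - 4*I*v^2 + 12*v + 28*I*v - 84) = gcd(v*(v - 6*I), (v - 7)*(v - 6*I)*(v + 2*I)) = v - 6*I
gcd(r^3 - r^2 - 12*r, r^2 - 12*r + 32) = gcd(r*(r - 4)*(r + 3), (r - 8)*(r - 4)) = r - 4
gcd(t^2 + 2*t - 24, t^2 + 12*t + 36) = t + 6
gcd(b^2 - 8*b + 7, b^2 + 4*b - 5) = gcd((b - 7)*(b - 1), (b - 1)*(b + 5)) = b - 1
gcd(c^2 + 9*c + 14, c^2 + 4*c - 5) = 1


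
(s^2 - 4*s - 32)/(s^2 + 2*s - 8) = (s - 8)/(s - 2)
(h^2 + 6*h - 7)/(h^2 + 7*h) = (h - 1)/h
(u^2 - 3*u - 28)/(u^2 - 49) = (u + 4)/(u + 7)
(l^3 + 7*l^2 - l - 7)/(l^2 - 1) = l + 7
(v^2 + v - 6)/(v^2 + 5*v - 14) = (v + 3)/(v + 7)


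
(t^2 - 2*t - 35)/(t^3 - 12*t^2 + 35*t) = (t + 5)/(t*(t - 5))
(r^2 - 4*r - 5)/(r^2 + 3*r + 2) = (r - 5)/(r + 2)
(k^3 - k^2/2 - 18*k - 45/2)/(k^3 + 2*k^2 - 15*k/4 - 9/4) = 2*(2*k^2 - 7*k - 15)/(4*k^2 - 4*k - 3)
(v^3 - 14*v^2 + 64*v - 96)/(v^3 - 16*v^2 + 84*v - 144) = (v - 4)/(v - 6)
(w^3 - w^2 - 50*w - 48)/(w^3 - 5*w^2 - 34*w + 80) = (w^2 + 7*w + 6)/(w^2 + 3*w - 10)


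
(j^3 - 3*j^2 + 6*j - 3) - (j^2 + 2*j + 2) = j^3 - 4*j^2 + 4*j - 5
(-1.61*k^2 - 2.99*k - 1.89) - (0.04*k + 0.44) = -1.61*k^2 - 3.03*k - 2.33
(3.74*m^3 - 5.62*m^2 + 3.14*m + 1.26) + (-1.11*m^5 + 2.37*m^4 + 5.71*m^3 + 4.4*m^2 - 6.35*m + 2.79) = -1.11*m^5 + 2.37*m^4 + 9.45*m^3 - 1.22*m^2 - 3.21*m + 4.05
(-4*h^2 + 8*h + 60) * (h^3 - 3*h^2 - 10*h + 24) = -4*h^5 + 20*h^4 + 76*h^3 - 356*h^2 - 408*h + 1440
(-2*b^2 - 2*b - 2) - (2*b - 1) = -2*b^2 - 4*b - 1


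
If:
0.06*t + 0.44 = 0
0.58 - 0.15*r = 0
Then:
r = 3.87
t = -7.33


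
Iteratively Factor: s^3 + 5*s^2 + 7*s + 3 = (s + 1)*(s^2 + 4*s + 3) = (s + 1)*(s + 3)*(s + 1)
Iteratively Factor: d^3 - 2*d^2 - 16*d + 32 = (d - 2)*(d^2 - 16) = (d - 2)*(d + 4)*(d - 4)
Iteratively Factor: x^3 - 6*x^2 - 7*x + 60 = (x - 5)*(x^2 - x - 12) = (x - 5)*(x - 4)*(x + 3)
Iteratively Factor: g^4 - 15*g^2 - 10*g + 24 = (g - 4)*(g^3 + 4*g^2 + g - 6) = (g - 4)*(g + 2)*(g^2 + 2*g - 3) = (g - 4)*(g - 1)*(g + 2)*(g + 3)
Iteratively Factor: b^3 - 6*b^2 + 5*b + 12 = (b + 1)*(b^2 - 7*b + 12) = (b - 4)*(b + 1)*(b - 3)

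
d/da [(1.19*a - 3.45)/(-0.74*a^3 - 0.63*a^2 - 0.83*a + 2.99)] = (1.7612*a^3 - 6.9093*a^2 - 4.347*a + 0.6946)/(0.5476*a^6 + 0.9324*a^5 + 1.6253*a^4 - 3.3794*a^3 - 3.0785*a^2 - 4.9634*a + 8.9401)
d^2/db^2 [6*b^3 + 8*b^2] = 36*b + 16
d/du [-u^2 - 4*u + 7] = -2*u - 4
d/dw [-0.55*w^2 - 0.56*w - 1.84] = -1.1*w - 0.56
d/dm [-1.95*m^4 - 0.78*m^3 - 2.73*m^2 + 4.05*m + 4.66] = -7.8*m^3 - 2.34*m^2 - 5.46*m + 4.05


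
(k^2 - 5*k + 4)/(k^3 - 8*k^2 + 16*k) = (k - 1)/(k*(k - 4))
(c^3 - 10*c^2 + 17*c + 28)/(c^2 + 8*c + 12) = (c^3 - 10*c^2 + 17*c + 28)/(c^2 + 8*c + 12)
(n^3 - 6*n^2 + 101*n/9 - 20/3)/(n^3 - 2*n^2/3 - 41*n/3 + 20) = (n - 4/3)/(n + 4)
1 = 1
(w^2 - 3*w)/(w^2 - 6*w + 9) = w/(w - 3)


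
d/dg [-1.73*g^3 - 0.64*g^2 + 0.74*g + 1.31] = -5.19*g^2 - 1.28*g + 0.74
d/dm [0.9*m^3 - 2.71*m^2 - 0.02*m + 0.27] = 2.7*m^2 - 5.42*m - 0.02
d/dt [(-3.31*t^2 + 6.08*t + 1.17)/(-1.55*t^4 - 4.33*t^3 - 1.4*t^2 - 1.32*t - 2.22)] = (-10.261*t^5 + 13.9397*t^4 + 59.9068*t^3 + 28.0795*t^2 + 17.9724*t - 11.9532)/(2.4025*t^8 + 13.423*t^7 + 23.0889*t^6 + 16.216*t^5 + 20.2732*t^4 + 22.9212*t^3 + 7.9584*t^2 + 5.8608*t + 4.9284)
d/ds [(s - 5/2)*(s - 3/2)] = 2*s - 4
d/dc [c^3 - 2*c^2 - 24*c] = 3*c^2 - 4*c - 24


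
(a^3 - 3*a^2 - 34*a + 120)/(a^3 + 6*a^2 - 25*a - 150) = (a - 4)/(a + 5)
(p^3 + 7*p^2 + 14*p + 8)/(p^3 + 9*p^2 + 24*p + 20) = (p^2 + 5*p + 4)/(p^2 + 7*p + 10)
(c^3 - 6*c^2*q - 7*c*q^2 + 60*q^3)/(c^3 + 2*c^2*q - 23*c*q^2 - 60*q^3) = (c - 4*q)/(c + 4*q)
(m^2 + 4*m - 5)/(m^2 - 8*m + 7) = (m + 5)/(m - 7)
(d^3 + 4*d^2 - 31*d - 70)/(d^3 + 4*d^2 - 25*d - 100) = (d^2 + 9*d + 14)/(d^2 + 9*d + 20)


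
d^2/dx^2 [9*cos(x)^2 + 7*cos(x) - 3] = -7*cos(x) - 18*cos(2*x)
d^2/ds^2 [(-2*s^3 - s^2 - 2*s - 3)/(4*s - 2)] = (-8*s^3 + 12*s^2 - 6*s - 17)/(8*s^3 - 12*s^2 + 6*s - 1)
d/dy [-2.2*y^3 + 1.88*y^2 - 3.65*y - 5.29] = -6.6*y^2 + 3.76*y - 3.65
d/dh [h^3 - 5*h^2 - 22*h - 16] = 3*h^2 - 10*h - 22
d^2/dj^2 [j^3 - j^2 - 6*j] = 6*j - 2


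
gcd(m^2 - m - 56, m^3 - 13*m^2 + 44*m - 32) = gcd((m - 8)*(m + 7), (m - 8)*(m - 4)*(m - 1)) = m - 8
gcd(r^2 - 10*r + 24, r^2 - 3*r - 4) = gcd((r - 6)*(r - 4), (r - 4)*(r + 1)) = r - 4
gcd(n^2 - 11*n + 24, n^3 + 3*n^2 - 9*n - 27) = n - 3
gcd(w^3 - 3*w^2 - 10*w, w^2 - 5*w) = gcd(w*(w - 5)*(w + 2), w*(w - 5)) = w^2 - 5*w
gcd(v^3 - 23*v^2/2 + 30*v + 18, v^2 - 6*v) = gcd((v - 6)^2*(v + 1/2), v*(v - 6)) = v - 6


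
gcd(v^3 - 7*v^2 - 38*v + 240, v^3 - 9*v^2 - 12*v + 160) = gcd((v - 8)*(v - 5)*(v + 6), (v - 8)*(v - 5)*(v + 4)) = v^2 - 13*v + 40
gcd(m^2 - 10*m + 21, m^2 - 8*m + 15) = m - 3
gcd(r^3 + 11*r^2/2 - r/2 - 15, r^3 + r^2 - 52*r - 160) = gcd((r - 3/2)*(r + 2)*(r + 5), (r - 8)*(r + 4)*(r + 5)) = r + 5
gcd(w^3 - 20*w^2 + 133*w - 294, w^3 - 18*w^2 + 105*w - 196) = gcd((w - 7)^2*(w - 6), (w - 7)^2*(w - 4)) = w^2 - 14*w + 49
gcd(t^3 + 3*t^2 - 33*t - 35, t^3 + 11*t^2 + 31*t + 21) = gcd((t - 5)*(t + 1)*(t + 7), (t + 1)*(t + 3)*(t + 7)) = t^2 + 8*t + 7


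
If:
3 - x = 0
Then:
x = 3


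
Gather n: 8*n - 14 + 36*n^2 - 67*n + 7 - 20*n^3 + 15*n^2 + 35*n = -20*n^3 + 51*n^2 - 24*n - 7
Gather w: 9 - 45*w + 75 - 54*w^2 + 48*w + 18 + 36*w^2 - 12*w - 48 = -18*w^2 - 9*w + 54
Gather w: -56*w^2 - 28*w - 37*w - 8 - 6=-56*w^2 - 65*w - 14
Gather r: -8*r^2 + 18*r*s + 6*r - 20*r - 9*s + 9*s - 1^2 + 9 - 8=-8*r^2 + r*(18*s - 14)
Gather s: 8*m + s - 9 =8*m + s - 9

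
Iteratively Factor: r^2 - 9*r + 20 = (r - 4)*(r - 5)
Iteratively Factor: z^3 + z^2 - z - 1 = (z - 1)*(z^2 + 2*z + 1) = (z - 1)*(z + 1)*(z + 1)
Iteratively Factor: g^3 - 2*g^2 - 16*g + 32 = (g + 4)*(g^2 - 6*g + 8) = (g - 4)*(g + 4)*(g - 2)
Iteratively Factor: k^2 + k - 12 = (k + 4)*(k - 3)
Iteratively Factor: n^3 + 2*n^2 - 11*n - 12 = (n + 4)*(n^2 - 2*n - 3) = (n + 1)*(n + 4)*(n - 3)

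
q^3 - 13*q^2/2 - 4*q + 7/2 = (q - 7)*(q - 1/2)*(q + 1)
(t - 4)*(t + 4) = t^2 - 16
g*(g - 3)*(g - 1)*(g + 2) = g^4 - 2*g^3 - 5*g^2 + 6*g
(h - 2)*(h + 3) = h^2 + h - 6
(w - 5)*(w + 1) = w^2 - 4*w - 5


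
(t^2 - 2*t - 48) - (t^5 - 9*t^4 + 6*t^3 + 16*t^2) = -t^5 + 9*t^4 - 6*t^3 - 15*t^2 - 2*t - 48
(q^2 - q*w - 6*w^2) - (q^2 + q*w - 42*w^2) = -2*q*w + 36*w^2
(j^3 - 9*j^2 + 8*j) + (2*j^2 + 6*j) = j^3 - 7*j^2 + 14*j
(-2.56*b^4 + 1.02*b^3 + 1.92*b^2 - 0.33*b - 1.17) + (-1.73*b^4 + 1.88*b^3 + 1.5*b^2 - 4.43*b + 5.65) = -4.29*b^4 + 2.9*b^3 + 3.42*b^2 - 4.76*b + 4.48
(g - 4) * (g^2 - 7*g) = g^3 - 11*g^2 + 28*g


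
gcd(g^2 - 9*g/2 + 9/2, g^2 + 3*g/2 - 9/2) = g - 3/2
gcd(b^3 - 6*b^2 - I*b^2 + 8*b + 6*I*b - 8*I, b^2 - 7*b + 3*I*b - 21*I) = 1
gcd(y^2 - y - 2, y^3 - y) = y + 1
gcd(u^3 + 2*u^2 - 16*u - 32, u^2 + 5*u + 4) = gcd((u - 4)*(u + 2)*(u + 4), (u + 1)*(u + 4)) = u + 4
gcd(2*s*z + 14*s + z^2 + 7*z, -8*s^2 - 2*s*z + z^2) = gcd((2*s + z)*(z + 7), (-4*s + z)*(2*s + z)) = 2*s + z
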